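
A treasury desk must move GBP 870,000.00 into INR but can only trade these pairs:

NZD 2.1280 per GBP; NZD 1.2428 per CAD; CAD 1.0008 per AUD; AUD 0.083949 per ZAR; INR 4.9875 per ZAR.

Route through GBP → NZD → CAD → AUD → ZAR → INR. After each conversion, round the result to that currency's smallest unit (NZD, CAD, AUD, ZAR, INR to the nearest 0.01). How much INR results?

GBP 870,000.00 × 2.1280 = NZD 1,851,360.00
NZD 1,851,360.00 ÷ 1.2428 = CAD 1,489,668.49
CAD 1,489,668.49 ÷ 1.0008 = AUD 1,488,477.71
AUD 1,488,477.71 ÷ 0.083949 = ZAR 17,730,737.83
ZAR 17,730,737.83 × 4.9875 = INR 88,432,054.93

INR 88,432,054.93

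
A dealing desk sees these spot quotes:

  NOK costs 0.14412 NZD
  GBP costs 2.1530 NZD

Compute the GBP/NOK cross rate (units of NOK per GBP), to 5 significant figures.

GBP/NOK = 14.939

1 GBP × 2.1530 = 2.153 NZD
2.153 NZD ÷ 0.14412 = 14.9389 NOK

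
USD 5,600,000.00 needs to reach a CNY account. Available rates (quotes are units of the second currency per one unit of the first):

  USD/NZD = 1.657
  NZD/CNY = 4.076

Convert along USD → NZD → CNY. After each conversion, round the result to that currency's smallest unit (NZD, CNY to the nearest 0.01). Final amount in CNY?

USD 5,600,000.00 × 1.657 = NZD 9,279,200.00
NZD 9,279,200.00 × 4.076 = CNY 37,822,019.20

CNY 37,822,019.20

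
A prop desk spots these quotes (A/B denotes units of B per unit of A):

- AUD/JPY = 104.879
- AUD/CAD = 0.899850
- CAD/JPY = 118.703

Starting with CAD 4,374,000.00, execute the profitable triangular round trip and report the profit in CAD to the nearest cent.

Profitable loop is CAD → JPY → AUD → CAD:
CAD 4,374,000.00 × 118.703 = JPY 519,206,922
JPY 519,206,922 ÷ 104.879 = AUD 4,950,532.73
AUD 4,950,532.73 × 0.899850 = CAD 4,454,736.88
Profit = CAD 4,454,736.88 − CAD 4,374,000.00

Profit: CAD 80,736.88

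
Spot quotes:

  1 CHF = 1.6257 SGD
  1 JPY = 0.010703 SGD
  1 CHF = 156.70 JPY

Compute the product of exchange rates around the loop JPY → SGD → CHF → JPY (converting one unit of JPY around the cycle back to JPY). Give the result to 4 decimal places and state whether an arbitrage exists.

Around JPY → SGD → CHF → JPY: 1 × 0.010703 ÷ 1.6257 × 156.70 = 1.031654
Product > 1; profitable direction is JPY → SGD → CHF → JPY.

1.0317 (arbitrage exists)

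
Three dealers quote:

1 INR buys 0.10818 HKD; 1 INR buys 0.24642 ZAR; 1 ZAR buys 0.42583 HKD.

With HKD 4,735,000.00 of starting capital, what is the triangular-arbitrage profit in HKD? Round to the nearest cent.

Profitable loop is HKD → ZAR → INR → HKD:
HKD 4,735,000.00 ÷ 0.42583 = ZAR 11,119,460.82
ZAR 11,119,460.82 ÷ 0.24642 = INR 45,124,019.23
INR 45,124,019.23 × 0.10818 = HKD 4,881,516.40
Profit = HKD 4,881,516.40 − HKD 4,735,000.00

Profit: HKD 146,516.40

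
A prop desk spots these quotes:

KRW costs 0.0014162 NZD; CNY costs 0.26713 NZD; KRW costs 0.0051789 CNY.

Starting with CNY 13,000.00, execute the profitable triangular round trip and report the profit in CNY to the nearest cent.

Profit: CNY 307.85

Profitable loop is CNY → KRW → NZD → CNY:
CNY 13,000.00 ÷ 0.0051789 = KRW 2,510,186
KRW 2,510,186 × 0.0014162 = NZD 3,554.92
NZD 3,554.92 ÷ 0.26713 = CNY 13,307.85
Profit = CNY 13,307.85 − CNY 13,000.00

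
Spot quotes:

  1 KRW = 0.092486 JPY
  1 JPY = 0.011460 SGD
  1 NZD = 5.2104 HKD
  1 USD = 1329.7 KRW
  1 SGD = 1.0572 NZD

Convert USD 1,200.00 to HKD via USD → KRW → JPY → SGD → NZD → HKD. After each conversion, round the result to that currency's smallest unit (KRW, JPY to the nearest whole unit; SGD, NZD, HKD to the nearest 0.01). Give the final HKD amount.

USD 1,200.00 × 1329.7 = KRW 1,595,640
KRW 1,595,640 × 0.092486 = JPY 147,574
JPY 147,574 × 0.011460 = SGD 1,691.20
SGD 1,691.20 × 1.0572 = NZD 1,787.94
NZD 1,787.94 × 5.2104 = HKD 9,315.88

HKD 9,315.88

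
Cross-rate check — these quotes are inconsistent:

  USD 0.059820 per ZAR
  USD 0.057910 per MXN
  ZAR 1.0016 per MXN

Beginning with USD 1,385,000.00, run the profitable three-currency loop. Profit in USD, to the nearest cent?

Profitable loop is USD → MXN → ZAR → USD:
USD 1,385,000.00 ÷ 0.057910 = MXN 23,916,422.03
MXN 23,916,422.03 × 1.0016 = ZAR 23,954,688.31
ZAR 23,954,688.31 × 0.059820 = USD 1,432,969.45
Profit = USD 1,432,969.45 − USD 1,385,000.00

Profit: USD 47,969.45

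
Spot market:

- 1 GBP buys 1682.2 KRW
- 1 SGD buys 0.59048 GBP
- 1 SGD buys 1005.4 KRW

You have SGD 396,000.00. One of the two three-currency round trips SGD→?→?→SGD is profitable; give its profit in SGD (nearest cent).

Profit: SGD 4,821.72

Profitable loop is SGD → KRW → GBP → SGD:
SGD 396,000.00 × 1005.4 = KRW 398,138,400
KRW 398,138,400 ÷ 1682.2 = GBP 236,677.21
GBP 236,677.21 ÷ 0.59048 = SGD 400,821.72
Profit = SGD 400,821.72 − SGD 396,000.00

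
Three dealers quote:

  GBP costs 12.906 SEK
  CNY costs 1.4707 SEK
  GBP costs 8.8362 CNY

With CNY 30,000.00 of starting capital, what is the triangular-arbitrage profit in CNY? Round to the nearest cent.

Profitable loop is CNY → SEK → GBP → CNY:
CNY 30,000.00 × 1.4707 = SEK 44,121.00
SEK 44,121.00 ÷ 12.906 = GBP 3,418.64
GBP 3,418.64 × 8.8362 = CNY 30,207.81
Profit = CNY 30,207.81 − CNY 30,000.00

Profit: CNY 207.81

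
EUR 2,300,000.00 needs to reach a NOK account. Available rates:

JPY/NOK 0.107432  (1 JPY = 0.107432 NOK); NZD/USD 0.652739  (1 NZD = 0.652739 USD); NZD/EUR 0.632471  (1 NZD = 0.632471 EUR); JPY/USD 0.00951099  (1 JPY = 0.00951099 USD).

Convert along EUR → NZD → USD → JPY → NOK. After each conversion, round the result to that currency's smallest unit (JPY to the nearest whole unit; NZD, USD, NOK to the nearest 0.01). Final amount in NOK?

NOK 26,812,339.90

EUR 2,300,000.00 ÷ 0.632471 = NZD 3,636,530.37
NZD 3,636,530.37 × 0.652739 = USD 2,373,705.20
USD 2,373,705.20 ÷ 0.00951099 = JPY 249,574,986
JPY 249,574,986 × 0.107432 = NOK 26,812,339.90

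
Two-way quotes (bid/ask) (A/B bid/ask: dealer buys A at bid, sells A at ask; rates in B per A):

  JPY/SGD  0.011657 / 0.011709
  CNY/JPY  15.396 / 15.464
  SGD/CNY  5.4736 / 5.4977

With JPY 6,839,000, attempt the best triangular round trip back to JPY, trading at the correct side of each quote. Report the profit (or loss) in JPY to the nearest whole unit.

Net profit: JPY 31,209

Best loop JPY → CNY → SGD → JPY:
JPY 6,839,000 ÷ 15.464 (buy CNY at ask) = CNY 442,252.97
CNY 442,252.97 ÷ 5.4977 (buy SGD at ask) = SGD 80,443.27
SGD 80,443.27 ÷ 0.011709 (buy JPY at ask) = JPY 6,870,209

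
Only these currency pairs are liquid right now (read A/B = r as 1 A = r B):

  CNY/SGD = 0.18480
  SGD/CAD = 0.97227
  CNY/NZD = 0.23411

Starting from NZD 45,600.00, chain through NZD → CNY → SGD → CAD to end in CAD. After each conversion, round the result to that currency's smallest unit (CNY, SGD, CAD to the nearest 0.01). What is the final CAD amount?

NZD 45,600.00 ÷ 0.23411 = CNY 194,780.23
CNY 194,780.23 × 0.18480 = SGD 35,995.39
SGD 35,995.39 × 0.97227 = CAD 34,997.24

CAD 34,997.24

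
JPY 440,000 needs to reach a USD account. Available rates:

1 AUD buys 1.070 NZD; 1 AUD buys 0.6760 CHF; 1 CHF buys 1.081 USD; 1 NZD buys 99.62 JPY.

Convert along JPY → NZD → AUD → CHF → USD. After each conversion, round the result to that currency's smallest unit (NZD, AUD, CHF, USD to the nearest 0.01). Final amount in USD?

USD 3,016.43

JPY 440,000 ÷ 99.62 = NZD 4,416.78
NZD 4,416.78 ÷ 1.070 = AUD 4,127.83
AUD 4,127.83 × 0.6760 = CHF 2,790.41
CHF 2,790.41 × 1.081 = USD 3,016.43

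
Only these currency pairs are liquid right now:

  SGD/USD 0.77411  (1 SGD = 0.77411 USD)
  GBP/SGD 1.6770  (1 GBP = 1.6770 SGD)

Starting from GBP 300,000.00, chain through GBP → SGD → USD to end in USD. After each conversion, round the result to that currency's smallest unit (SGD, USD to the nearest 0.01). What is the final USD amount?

GBP 300,000.00 × 1.6770 = SGD 503,100.00
SGD 503,100.00 × 0.77411 = USD 389,454.74

USD 389,454.74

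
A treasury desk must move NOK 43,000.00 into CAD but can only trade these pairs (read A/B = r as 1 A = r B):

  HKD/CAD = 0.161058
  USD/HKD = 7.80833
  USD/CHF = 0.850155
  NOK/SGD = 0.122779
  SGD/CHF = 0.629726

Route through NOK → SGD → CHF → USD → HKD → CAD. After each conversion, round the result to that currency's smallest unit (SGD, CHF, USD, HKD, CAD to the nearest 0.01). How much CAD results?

NOK 43,000.00 × 0.122779 = SGD 5,279.50
SGD 5,279.50 × 0.629726 = CHF 3,324.64
CHF 3,324.64 ÷ 0.850155 = USD 3,910.63
USD 3,910.63 × 7.80833 = HKD 30,535.49
HKD 30,535.49 × 0.161058 = CAD 4,917.98

CAD 4,917.98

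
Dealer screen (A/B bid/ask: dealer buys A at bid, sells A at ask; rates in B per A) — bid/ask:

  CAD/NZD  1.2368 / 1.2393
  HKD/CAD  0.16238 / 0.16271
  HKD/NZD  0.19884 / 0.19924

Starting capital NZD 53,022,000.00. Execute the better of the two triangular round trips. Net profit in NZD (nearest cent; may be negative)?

Best loop NZD → HKD → CAD → NZD:
NZD 53,022,000.00 ÷ 0.19924 (buy HKD at ask) = HKD 266,121,260.79
HKD 266,121,260.79 × 0.16238 (sell HKD at bid) = CAD 43,212,770.33
CAD 43,212,770.33 × 1.2368 (sell CAD at bid) = NZD 53,445,554.34

Net profit: NZD 423,554.34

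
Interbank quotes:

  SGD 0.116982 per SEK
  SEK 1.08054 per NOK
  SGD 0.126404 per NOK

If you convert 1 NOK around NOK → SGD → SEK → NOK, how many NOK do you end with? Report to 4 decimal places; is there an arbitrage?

Around NOK → SGD → SEK → NOK: 1 × 0.126404 ÷ 0.116982 ÷ 1.08054 = 1.000002
Product ≈ 1 (deviation 0.000%, within rounding noise).

1.0000 (no arbitrage)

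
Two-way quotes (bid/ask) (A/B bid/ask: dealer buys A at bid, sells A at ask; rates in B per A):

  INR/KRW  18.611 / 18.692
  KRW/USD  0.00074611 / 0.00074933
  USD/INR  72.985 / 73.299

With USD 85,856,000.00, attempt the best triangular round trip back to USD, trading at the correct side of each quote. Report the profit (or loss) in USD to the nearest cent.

Net profit: USD 1,155,535.61

Best loop USD → INR → KRW → USD:
USD 85,856,000.00 × 72.985 (sell USD at bid) = INR 6,266,200,160.00
INR 6,266,200,160.00 × 18.611 (sell INR at bid) = KRW 116,620,251,178
KRW 116,620,251,178 × 0.00074611 (sell KRW at bid) = USD 87,011,535.61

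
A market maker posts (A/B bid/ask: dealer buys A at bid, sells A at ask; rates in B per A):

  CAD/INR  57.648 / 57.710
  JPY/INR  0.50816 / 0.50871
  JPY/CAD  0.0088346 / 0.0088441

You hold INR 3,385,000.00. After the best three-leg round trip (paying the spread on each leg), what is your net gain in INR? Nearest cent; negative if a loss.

Best loop INR → JPY → CAD → INR:
INR 3,385,000.00 ÷ 0.50871 (buy JPY at ask) = JPY 6,654,086
JPY 6,654,086 × 0.0088346 (sell JPY at bid) = CAD 58,786.19
CAD 58,786.19 × 57.648 (sell CAD at bid) = INR 3,388,906.09

Net profit: INR 3,906.09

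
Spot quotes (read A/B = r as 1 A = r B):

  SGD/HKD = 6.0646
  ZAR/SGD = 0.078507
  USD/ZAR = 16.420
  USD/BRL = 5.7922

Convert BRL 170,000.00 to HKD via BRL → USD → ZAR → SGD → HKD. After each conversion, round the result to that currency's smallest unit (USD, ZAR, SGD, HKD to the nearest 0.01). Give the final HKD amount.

BRL 170,000.00 ÷ 5.7922 = USD 29,349.82
USD 29,349.82 × 16.420 = ZAR 481,924.04
ZAR 481,924.04 × 0.078507 = SGD 37,834.41
SGD 37,834.41 × 6.0646 = HKD 229,450.56

HKD 229,450.56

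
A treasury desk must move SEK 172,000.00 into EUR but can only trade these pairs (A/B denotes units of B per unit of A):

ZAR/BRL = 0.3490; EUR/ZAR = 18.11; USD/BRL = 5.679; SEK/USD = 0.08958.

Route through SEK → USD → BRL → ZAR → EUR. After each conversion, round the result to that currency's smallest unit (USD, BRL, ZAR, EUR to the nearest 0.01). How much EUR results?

EUR 13,844.19

SEK 172,000.00 × 0.08958 = USD 15,407.76
USD 15,407.76 × 5.679 = BRL 87,500.67
BRL 87,500.67 ÷ 0.3490 = ZAR 250,718.25
ZAR 250,718.25 ÷ 18.11 = EUR 13,844.19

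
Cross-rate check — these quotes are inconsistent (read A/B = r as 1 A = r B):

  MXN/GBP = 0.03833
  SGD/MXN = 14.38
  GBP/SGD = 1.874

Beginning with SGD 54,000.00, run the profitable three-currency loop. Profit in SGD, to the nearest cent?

Profitable loop is SGD → MXN → GBP → SGD:
SGD 54,000.00 × 14.38 = MXN 776,520.00
MXN 776,520.00 × 0.03833 = GBP 29,764.01
GBP 29,764.01 × 1.874 = SGD 55,777.76
Profit = SGD 55,777.76 − SGD 54,000.00

Profit: SGD 1,777.76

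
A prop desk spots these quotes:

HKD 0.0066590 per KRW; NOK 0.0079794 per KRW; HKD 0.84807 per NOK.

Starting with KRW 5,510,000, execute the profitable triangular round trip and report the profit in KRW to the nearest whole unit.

Profit: KRW 89,439

Profitable loop is KRW → NOK → HKD → KRW:
KRW 5,510,000 × 0.0079794 = NOK 43,966.49
NOK 43,966.49 × 0.84807 = HKD 37,286.66
HKD 37,286.66 ÷ 0.0066590 = KRW 5,599,439
Profit = KRW 5,599,439 − KRW 5,510,000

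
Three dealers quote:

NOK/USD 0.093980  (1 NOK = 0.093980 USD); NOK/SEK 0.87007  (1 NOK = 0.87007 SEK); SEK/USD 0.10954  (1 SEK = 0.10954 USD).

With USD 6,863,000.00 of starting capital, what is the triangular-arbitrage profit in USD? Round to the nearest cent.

Profitable loop is USD → NOK → SEK → USD:
USD 6,863,000.00 ÷ 0.093980 = NOK 73,026,175.78
NOK 73,026,175.78 × 0.87007 = SEK 63,537,884.76
SEK 63,537,884.76 × 0.10954 = USD 6,959,939.90
Profit = USD 6,959,939.90 − USD 6,863,000.00

Profit: USD 96,939.90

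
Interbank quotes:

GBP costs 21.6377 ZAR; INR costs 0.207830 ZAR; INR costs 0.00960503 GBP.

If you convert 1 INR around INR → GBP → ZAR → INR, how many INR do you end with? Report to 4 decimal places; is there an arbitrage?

Around INR → GBP → ZAR → INR: 1 × 0.00960503 × 21.6377 ÷ 0.207830 = 1.000004
Product ≈ 1 (deviation 0.000%, within rounding noise).

1.0000 (no arbitrage)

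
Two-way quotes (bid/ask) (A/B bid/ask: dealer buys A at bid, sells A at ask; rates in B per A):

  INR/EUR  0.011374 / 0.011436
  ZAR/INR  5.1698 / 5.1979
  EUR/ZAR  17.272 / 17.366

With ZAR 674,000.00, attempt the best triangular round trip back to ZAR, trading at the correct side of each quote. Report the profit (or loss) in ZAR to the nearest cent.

Best loop ZAR → INR → EUR → ZAR:
ZAR 674,000.00 × 5.1698 (sell ZAR at bid) = INR 3,484,445.20
INR 3,484,445.20 × 0.011374 (sell INR at bid) = EUR 39,632.08
EUR 39,632.08 × 17.272 (sell EUR at bid) = ZAR 684,525.28

Net profit: ZAR 10,525.28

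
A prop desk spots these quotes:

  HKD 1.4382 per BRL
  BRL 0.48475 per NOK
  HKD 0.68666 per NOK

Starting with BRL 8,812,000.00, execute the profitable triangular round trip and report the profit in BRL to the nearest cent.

Profit: BRL 134,843.52

Profitable loop is BRL → HKD → NOK → BRL:
BRL 8,812,000.00 × 1.4382 = HKD 12,673,418.40
HKD 12,673,418.40 ÷ 0.68666 = NOK 18,456,613.75
NOK 18,456,613.75 × 0.48475 = BRL 8,946,843.52
Profit = BRL 8,946,843.52 − BRL 8,812,000.00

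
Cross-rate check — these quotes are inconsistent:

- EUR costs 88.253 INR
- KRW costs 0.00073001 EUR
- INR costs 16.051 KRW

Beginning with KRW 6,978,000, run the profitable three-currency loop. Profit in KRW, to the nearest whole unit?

Profit: KRW 237,914

Profitable loop is KRW → EUR → INR → KRW:
KRW 6,978,000 × 0.00073001 = EUR 5,094.01
EUR 5,094.01 × 88.253 = INR 449,561.65
INR 449,561.65 × 16.051 = KRW 7,215,914
Profit = KRW 7,215,914 − KRW 6,978,000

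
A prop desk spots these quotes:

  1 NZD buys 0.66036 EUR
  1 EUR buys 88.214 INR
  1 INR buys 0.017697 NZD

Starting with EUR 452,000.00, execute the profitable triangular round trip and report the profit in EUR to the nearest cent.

Profit: EUR 13,968.29

Profitable loop is EUR → INR → NZD → EUR:
EUR 452,000.00 × 88.214 = INR 39,872,728.00
INR 39,872,728.00 × 0.017697 = NZD 705,627.67
NZD 705,627.67 × 0.66036 = EUR 465,968.29
Profit = EUR 465,968.29 − EUR 452,000.00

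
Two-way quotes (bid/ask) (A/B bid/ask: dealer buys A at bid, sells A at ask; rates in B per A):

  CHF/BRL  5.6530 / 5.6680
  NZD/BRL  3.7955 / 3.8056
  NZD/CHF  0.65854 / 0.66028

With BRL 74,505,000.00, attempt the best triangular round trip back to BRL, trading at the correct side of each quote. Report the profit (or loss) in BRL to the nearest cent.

Net profit: BRL 1,055,779.69

Best loop BRL → CHF → NZD → BRL:
BRL 74,505,000.00 ÷ 5.6680 (buy CHF at ask) = CHF 13,144,848.27
CHF 13,144,848.27 ÷ 0.66028 (buy NZD at ask) = NZD 19,907,990.96
NZD 19,907,990.96 × 3.7955 (sell NZD at bid) = BRL 75,560,779.69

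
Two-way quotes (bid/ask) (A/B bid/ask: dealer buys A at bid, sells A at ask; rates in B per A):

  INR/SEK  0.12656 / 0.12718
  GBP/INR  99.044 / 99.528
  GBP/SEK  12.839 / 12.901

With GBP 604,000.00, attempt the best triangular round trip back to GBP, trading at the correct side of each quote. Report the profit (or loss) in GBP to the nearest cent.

Net profit: GBP 8,638.15

Best loop GBP → SEK → INR → GBP:
GBP 604,000.00 × 12.839 (sell GBP at bid) = SEK 7,754,756.00
SEK 7,754,756.00 ÷ 0.12718 (buy INR at ask) = INR 60,974,650.10
INR 60,974,650.10 ÷ 99.528 (buy GBP at ask) = GBP 612,638.15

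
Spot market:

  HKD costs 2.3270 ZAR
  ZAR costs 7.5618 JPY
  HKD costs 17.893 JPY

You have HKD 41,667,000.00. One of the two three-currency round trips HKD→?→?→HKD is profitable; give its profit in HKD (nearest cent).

Profit: HKD 702,547.38

Profitable loop is HKD → JPY → ZAR → HKD:
HKD 41,667,000.00 × 17.893 = JPY 745,547,631
JPY 745,547,631 ÷ 7.5618 = ZAR 98,593,936.76
ZAR 98,593,936.76 ÷ 2.3270 = HKD 42,369,547.38
Profit = HKD 42,369,547.38 − HKD 41,667,000.00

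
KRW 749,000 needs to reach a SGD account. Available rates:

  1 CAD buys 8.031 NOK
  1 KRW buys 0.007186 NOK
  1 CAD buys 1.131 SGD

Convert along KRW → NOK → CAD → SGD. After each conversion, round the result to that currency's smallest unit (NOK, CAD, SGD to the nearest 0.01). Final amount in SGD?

KRW 749,000 × 0.007186 = NOK 5,382.31
NOK 5,382.31 ÷ 8.031 = CAD 670.19
CAD 670.19 × 1.131 = SGD 757.98

SGD 757.98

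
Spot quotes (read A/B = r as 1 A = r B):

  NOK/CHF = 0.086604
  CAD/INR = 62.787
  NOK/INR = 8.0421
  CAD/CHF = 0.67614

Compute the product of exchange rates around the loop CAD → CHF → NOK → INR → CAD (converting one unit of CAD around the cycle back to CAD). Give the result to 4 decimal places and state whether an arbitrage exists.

Around CAD → CHF → NOK → INR → CAD: 1 × 0.67614 ÷ 0.086604 × 8.0421 ÷ 62.787 = 0.999996
Product ≈ 1 (deviation 0.000%, within rounding noise).

1.0000 (no arbitrage)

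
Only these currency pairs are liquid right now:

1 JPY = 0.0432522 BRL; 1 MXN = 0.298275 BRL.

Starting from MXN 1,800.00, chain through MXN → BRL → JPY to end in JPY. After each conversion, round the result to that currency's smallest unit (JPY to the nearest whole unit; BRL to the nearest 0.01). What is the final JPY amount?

JPY 12,413

MXN 1,800.00 × 0.298275 = BRL 536.89
BRL 536.89 ÷ 0.0432522 = JPY 12,413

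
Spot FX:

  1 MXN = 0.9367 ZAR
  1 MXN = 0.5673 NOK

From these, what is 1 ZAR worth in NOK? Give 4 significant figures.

ZAR/NOK = 0.6056

1 ZAR ÷ 0.9367 = 1.06758 MXN
1.06758 MXN × 0.5673 = 0.605637 NOK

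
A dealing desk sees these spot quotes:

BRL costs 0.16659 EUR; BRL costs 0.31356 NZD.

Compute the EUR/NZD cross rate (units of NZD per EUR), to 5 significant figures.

EUR/NZD = 1.8822

1 EUR ÷ 0.16659 = 6.00276 BRL
6.00276 BRL × 0.31356 = 1.88223 NZD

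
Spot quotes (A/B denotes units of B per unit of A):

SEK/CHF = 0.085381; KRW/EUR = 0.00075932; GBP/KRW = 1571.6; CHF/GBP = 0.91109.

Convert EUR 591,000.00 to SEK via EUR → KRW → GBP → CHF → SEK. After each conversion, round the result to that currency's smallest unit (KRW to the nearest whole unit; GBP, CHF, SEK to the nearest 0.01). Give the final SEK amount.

SEK 6,366,461.39

EUR 591,000.00 ÷ 0.00075932 = KRW 778,327,978
KRW 778,327,978 ÷ 1571.6 = GBP 495,245.60
GBP 495,245.60 ÷ 0.91109 = CHF 543,574.84
CHF 543,574.84 ÷ 0.085381 = SEK 6,366,461.39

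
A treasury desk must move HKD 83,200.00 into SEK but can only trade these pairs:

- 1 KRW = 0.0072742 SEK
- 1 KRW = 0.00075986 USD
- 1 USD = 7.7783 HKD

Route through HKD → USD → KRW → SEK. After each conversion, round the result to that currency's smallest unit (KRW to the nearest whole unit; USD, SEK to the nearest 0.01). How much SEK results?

SEK 102,397.68

HKD 83,200.00 ÷ 7.7783 = USD 10,696.42
USD 10,696.42 ÷ 0.00075986 = KRW 14,076,830
KRW 14,076,830 × 0.0072742 = SEK 102,397.68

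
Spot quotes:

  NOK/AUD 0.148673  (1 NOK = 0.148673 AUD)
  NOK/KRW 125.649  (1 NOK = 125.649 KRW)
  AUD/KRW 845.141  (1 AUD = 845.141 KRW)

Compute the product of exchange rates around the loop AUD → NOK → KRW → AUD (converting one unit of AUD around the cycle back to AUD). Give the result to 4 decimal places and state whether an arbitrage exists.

Around AUD → NOK → KRW → AUD: 1 ÷ 0.148673 × 125.649 ÷ 845.141 = 0.999995
Product ≈ 1 (deviation 0.001%, within rounding noise).

1.0000 (no arbitrage)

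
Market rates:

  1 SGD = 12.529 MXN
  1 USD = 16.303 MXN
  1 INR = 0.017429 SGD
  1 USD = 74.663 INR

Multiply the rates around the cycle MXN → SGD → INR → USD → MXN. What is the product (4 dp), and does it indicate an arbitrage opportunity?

Around MXN → SGD → INR → USD → MXN: 1 ÷ 12.529 ÷ 0.017429 ÷ 74.663 × 16.303 = 0.999938
Product ≈ 1 (deviation 0.006%, within rounding noise).

0.9999 (no arbitrage)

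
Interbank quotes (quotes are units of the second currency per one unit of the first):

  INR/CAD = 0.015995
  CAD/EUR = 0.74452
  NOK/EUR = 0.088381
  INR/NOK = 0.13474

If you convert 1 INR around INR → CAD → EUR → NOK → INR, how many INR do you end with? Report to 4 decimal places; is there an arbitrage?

1.0000 (no arbitrage)

Around INR → CAD → EUR → NOK → INR: 1 × 0.015995 × 0.74452 ÷ 0.088381 ÷ 0.13474 = 1.000012
Product ≈ 1 (deviation 0.001%, within rounding noise).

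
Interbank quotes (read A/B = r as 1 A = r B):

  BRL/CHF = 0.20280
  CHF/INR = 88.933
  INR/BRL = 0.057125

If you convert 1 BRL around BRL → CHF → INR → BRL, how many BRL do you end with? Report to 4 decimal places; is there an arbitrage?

1.0303 (arbitrage exists)

Around BRL → CHF → INR → BRL: 1 × 0.20280 × 88.933 × 0.057125 = 1.030284
Product > 1; profitable direction is BRL → CHF → INR → BRL.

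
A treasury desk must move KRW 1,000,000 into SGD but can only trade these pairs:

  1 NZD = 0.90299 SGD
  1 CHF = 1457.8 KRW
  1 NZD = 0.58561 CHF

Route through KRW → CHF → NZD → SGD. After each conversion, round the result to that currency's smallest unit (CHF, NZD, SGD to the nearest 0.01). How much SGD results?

SGD 1,057.74

KRW 1,000,000 ÷ 1457.8 = CHF 685.97
CHF 685.97 ÷ 0.58561 = NZD 1,171.38
NZD 1,171.38 × 0.90299 = SGD 1,057.74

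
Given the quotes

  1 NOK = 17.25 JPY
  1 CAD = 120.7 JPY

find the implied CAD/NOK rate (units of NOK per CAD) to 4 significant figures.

1 CAD × 120.7 = 120.7 JPY
120.7 JPY ÷ 17.25 = 6.9971 NOK

CAD/NOK = 6.997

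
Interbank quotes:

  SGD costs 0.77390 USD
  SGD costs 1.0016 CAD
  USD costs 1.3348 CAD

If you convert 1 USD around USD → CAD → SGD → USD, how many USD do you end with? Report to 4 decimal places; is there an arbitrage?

1.0314 (arbitrage exists)

Around USD → CAD → SGD → USD: 1 × 1.3348 ÷ 1.0016 × 0.77390 = 1.031352
Product > 1; profitable direction is USD → CAD → SGD → USD.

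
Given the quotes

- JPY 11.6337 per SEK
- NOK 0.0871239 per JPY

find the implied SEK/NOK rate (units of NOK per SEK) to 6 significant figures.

SEK/NOK = 1.01357

1 SEK × 11.6337 = 11.6337 JPY
11.6337 JPY × 0.0871239 = 1.01357 NOK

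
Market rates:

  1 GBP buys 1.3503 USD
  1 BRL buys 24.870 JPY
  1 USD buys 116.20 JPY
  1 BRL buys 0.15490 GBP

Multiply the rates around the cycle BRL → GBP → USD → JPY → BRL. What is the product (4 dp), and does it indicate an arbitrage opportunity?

Around BRL → GBP → USD → JPY → BRL: 1 × 0.15490 × 1.3503 × 116.20 ÷ 24.870 = 0.977264
Product < 1; profitable direction is BRL → JPY → USD → GBP → BRL.

0.9773 (arbitrage exists)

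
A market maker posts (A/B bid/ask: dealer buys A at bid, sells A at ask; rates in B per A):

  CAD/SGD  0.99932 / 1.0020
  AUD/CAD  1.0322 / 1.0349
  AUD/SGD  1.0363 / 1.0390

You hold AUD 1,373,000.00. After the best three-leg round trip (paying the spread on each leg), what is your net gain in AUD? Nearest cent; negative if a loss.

Net result: AUD -886.85 (no profitable arbitrage after spreads)

Best loop AUD → SGD → CAD → AUD:
AUD 1,373,000.00 × 1.0363 (sell AUD at bid) = SGD 1,422,839.90
SGD 1,422,839.90 ÷ 1.0020 (buy CAD at ask) = CAD 1,419,999.90
CAD 1,419,999.90 ÷ 1.0349 (buy AUD at ask) = AUD 1,372,113.15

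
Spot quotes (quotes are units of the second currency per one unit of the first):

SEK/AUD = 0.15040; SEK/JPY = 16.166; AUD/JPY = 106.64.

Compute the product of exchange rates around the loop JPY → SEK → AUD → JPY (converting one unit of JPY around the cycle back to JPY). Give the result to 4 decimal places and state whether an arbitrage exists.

0.9921 (arbitrage exists)

Around JPY → SEK → AUD → JPY: 1 ÷ 16.166 × 0.15040 × 106.64 = 0.992123
Product < 1; profitable direction is JPY → AUD → SEK → JPY.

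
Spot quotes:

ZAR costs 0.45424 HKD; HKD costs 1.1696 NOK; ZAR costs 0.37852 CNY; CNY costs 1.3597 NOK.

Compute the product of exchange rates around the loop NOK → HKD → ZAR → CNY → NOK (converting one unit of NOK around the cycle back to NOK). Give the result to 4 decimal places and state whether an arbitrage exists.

0.9687 (arbitrage exists)

Around NOK → HKD → ZAR → CNY → NOK: 1 ÷ 1.1696 ÷ 0.45424 × 0.37852 × 1.3597 = 0.968744
Product < 1; profitable direction is NOK → CNY → ZAR → HKD → NOK.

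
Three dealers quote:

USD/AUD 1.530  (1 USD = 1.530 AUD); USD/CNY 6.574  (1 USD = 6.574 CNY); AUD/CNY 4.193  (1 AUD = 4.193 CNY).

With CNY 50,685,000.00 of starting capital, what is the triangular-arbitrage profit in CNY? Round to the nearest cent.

Profitable loop is CNY → AUD → USD → CNY:
CNY 50,685,000.00 ÷ 4.193 = AUD 12,088,003.82
AUD 12,088,003.82 ÷ 1.530 = USD 7,900,656.09
USD 7,900,656.09 × 6.574 = CNY 51,938,913.13
Profit = CNY 51,938,913.13 − CNY 50,685,000.00

Profit: CNY 1,253,913.13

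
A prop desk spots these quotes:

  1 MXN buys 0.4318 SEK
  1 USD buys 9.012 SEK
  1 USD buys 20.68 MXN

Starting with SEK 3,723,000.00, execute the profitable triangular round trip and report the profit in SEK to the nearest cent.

Profit: SEK 34,344.77

Profitable loop is SEK → MXN → USD → SEK:
SEK 3,723,000.00 ÷ 0.4318 = MXN 8,622,047.24
MXN 8,622,047.24 ÷ 20.68 = USD 416,926.85
USD 416,926.85 × 9.012 = SEK 3,757,344.77
Profit = SEK 3,757,344.77 − SEK 3,723,000.00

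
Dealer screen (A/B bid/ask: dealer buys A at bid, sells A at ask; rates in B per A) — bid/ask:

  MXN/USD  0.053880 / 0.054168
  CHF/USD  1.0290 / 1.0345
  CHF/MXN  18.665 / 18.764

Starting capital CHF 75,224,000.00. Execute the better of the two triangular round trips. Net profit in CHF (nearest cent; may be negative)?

Best loop CHF → USD → MXN → CHF:
CHF 75,224,000.00 × 1.0290 (sell CHF at bid) = USD 77,405,496.00
USD 77,405,496.00 ÷ 0.054168 (buy MXN at ask) = MXN 1,428,989,366.42
MXN 1,428,989,366.42 ÷ 18.764 (buy CHF at ask) = CHF 76,155,903.13

Net profit: CHF 931,903.13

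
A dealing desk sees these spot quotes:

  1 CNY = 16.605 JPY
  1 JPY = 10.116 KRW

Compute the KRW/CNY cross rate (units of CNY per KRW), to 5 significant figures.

1 KRW ÷ 10.116 = 0.0988533 JPY
0.0988533 JPY ÷ 16.605 = 0.00595323 CNY

KRW/CNY = 0.0059532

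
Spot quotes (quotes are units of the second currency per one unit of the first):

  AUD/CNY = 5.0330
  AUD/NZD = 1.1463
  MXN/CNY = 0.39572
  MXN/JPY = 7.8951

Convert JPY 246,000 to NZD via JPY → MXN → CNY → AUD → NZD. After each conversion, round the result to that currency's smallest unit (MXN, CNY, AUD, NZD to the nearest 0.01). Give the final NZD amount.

JPY 246,000 ÷ 7.8951 = MXN 31,158.57
MXN 31,158.57 × 0.39572 = CNY 12,330.07
CNY 12,330.07 ÷ 5.0330 = AUD 2,449.85
AUD 2,449.85 × 1.1463 = NZD 2,808.26

NZD 2,808.26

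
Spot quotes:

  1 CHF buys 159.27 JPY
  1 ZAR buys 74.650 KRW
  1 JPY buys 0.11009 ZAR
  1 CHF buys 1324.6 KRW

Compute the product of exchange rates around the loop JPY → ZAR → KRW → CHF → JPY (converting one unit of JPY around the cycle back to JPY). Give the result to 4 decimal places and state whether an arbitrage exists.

0.9882 (arbitrage exists)

Around JPY → ZAR → KRW → CHF → JPY: 1 × 0.11009 × 74.650 ÷ 1324.6 × 159.27 = 0.988159
Product < 1; profitable direction is JPY → CHF → KRW → ZAR → JPY.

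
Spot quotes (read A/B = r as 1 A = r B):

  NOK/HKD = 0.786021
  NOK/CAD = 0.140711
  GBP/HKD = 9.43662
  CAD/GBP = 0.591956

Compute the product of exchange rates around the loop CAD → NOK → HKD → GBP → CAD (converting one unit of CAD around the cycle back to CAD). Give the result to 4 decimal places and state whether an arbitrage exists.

1.0000 (no arbitrage)

Around CAD → NOK → HKD → GBP → CAD: 1 ÷ 0.140711 × 0.786021 ÷ 9.43662 ÷ 0.591956 = 1.000000
Product ≈ 1 (deviation 0.000%, within rounding noise).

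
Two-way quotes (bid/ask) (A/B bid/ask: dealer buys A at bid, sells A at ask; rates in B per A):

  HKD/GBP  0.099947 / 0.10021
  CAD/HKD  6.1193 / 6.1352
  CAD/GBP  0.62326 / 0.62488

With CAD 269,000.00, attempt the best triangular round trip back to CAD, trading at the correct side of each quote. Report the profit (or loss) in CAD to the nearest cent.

Best loop CAD → GBP → HKD → CAD:
CAD 269,000.00 × 0.62326 (sell CAD at bid) = GBP 167,656.94
GBP 167,656.94 ÷ 0.10021 (buy HKD at ask) = HKD 1,673,055.98
HKD 1,673,055.98 ÷ 6.1352 (buy CAD at ask) = CAD 272,697.87

Net profit: CAD 3,697.87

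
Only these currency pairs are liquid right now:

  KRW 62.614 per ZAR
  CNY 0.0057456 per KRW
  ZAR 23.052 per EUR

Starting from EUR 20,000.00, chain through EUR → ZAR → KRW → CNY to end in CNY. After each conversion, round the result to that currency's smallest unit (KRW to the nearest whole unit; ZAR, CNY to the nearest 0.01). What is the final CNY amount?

EUR 20,000.00 × 23.052 = ZAR 461,040.00
ZAR 461,040.00 × 62.614 = KRW 28,867,559
KRW 28,867,559 × 0.0057456 = CNY 165,861.45

CNY 165,861.45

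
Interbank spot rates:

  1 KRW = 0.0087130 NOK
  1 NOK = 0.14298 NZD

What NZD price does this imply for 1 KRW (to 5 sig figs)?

1 KRW × 0.0087130 = 0.008713 NOK
0.008713 NOK × 0.14298 = 0.00124578 NZD

KRW/NZD = 0.0012458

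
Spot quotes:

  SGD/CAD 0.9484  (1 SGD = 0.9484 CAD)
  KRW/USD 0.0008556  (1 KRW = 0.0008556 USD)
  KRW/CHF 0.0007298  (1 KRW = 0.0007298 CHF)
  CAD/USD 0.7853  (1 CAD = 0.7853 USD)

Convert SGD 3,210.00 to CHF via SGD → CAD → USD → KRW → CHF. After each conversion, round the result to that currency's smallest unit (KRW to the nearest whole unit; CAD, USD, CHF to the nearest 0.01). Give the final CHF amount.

CHF 2,039.23

SGD 3,210.00 × 0.9484 = CAD 3,044.36
CAD 3,044.36 × 0.7853 = USD 2,390.74
USD 2,390.74 ÷ 0.0008556 = KRW 2,794,226
KRW 2,794,226 × 0.0007298 = CHF 2,039.23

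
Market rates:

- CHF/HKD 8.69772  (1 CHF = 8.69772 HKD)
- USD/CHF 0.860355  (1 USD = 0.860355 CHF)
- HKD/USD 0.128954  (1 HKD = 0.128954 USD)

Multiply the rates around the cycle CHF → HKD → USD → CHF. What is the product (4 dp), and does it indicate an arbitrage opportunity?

0.9650 (arbitrage exists)

Around CHF → HKD → USD → CHF: 1 × 8.69772 × 0.128954 × 0.860355 = 0.964979
Product < 1; profitable direction is CHF → USD → HKD → CHF.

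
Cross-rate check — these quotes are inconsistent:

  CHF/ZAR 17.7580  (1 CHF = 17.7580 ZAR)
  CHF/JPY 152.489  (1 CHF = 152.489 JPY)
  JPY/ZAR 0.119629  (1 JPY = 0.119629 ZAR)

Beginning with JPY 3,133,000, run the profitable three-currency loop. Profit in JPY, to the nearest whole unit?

Profit: JPY 85,410

Profitable loop is JPY → ZAR → CHF → JPY:
JPY 3,133,000 × 0.119629 = ZAR 374,797.66
ZAR 374,797.66 ÷ 17.7580 = CHF 21,105.85
CHF 21,105.85 × 152.489 = JPY 3,218,410
Profit = JPY 3,218,410 − JPY 3,133,000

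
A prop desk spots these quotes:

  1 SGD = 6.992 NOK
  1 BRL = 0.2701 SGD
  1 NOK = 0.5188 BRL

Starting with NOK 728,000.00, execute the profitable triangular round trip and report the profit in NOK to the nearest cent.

Profit: NOK 15,028.39

Profitable loop is NOK → SGD → BRL → NOK:
NOK 728,000.00 ÷ 6.992 = SGD 104,118.99
SGD 104,118.99 ÷ 0.2701 = BRL 385,483.13
BRL 385,483.13 ÷ 0.5188 = NOK 743,028.39
Profit = NOK 743,028.39 − NOK 728,000.00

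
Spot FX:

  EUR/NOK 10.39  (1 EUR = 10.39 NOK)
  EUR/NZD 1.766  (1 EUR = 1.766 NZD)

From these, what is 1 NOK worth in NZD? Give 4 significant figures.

1 NOK ÷ 10.39 = 0.0962464 EUR
0.0962464 EUR × 1.766 = 0.169971 NZD

NOK/NZD = 0.1700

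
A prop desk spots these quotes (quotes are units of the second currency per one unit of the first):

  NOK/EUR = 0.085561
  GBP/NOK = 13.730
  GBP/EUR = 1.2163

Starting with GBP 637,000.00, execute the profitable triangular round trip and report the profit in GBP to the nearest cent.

Profitable loop is GBP → EUR → NOK → GBP:
GBP 637,000.00 × 1.2163 = EUR 774,783.10
EUR 774,783.10 ÷ 0.085561 = NOK 9,055,330.12
NOK 9,055,330.12 ÷ 13.730 = GBP 659,528.78
Profit = GBP 659,528.78 − GBP 637,000.00

Profit: GBP 22,528.78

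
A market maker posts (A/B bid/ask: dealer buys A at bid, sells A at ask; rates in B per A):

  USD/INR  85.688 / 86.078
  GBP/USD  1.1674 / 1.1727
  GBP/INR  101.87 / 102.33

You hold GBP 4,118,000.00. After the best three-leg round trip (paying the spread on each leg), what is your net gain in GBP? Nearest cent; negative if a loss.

Net profit: GBP 37,789.64

Best loop GBP → INR → USD → GBP:
GBP 4,118,000.00 × 101.87 (sell GBP at bid) = INR 419,500,660.00
INR 419,500,660.00 ÷ 86.078 (buy USD at ask) = USD 4,873,494.50
USD 4,873,494.50 ÷ 1.1727 (buy GBP at ask) = GBP 4,155,789.64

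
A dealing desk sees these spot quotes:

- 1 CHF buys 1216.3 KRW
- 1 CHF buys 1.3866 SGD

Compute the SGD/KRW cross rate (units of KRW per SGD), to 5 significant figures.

1 SGD ÷ 1.3866 = 0.721189 CHF
0.721189 CHF × 1216.3 = 877.182 KRW

SGD/KRW = 877.18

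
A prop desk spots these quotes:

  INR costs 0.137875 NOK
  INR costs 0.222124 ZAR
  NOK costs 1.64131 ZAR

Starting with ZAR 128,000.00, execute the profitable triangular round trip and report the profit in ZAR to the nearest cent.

Profit: ZAR 2,403.91

Profitable loop is ZAR → INR → NOK → ZAR:
ZAR 128,000.00 ÷ 0.222124 = INR 576,254.70
INR 576,254.70 × 0.137875 = NOK 79,451.12
NOK 79,451.12 × 1.64131 = ZAR 130,403.91
Profit = ZAR 130,403.91 − ZAR 128,000.00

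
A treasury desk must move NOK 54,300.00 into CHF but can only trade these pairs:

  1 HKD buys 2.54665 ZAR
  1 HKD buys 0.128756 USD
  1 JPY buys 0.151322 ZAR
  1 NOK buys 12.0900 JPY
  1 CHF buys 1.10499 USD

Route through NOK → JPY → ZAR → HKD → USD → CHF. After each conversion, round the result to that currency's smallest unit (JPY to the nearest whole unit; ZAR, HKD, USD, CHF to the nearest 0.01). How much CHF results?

NOK 54,300.00 × 12.0900 = JPY 656,487
JPY 656,487 × 0.151322 = ZAR 99,340.93
ZAR 99,340.93 ÷ 2.54665 = HKD 39,008.47
HKD 39,008.47 × 0.128756 = USD 5,022.57
USD 5,022.57 ÷ 1.10499 = CHF 4,545.35

CHF 4,545.35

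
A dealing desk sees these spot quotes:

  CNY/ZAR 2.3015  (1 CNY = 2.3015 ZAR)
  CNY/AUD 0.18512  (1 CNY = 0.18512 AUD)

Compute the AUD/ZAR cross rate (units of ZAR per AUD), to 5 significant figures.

1 AUD ÷ 0.18512 = 5.4019 CNY
5.4019 CNY × 2.3015 = 12.4325 ZAR

AUD/ZAR = 12.432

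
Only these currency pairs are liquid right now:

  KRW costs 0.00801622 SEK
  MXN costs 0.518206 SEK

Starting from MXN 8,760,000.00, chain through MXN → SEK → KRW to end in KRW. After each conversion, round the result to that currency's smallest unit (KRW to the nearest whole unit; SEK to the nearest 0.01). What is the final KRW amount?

KRW 566,287,422

MXN 8,760,000.00 × 0.518206 = SEK 4,539,484.56
SEK 4,539,484.56 ÷ 0.00801622 = KRW 566,287,422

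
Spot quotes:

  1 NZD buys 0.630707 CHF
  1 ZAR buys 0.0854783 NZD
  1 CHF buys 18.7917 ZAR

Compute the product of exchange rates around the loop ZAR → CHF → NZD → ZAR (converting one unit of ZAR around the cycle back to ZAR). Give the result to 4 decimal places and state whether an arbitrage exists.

Around ZAR → CHF → NZD → ZAR: 1 ÷ 18.7917 ÷ 0.630707 ÷ 0.0854783 = 0.987076
Product < 1; profitable direction is ZAR → NZD → CHF → ZAR.

0.9871 (arbitrage exists)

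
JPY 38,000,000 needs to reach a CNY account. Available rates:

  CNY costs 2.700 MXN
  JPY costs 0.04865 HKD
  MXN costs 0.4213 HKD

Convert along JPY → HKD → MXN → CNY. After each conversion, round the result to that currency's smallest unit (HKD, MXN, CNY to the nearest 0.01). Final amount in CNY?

CNY 1,625,216.48

JPY 38,000,000 × 0.04865 = HKD 1,848,700.00
HKD 1,848,700.00 ÷ 0.4213 = MXN 4,388,084.50
MXN 4,388,084.50 ÷ 2.700 = CNY 1,625,216.48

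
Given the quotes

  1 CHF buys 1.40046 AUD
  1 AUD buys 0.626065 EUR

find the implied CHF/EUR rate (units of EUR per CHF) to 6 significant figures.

1 CHF × 1.40046 = 1.40046 AUD
1.40046 AUD × 0.626065 = 0.876779 EUR

CHF/EUR = 0.876779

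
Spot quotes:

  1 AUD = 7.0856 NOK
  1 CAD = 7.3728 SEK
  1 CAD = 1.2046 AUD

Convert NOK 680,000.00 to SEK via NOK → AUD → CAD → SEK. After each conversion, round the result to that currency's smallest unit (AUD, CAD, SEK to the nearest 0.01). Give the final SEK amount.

SEK 587,383.68

NOK 680,000.00 ÷ 7.0856 = AUD 95,969.29
AUD 95,969.29 ÷ 1.2046 = CAD 79,669.01
CAD 79,669.01 × 7.3728 = SEK 587,383.68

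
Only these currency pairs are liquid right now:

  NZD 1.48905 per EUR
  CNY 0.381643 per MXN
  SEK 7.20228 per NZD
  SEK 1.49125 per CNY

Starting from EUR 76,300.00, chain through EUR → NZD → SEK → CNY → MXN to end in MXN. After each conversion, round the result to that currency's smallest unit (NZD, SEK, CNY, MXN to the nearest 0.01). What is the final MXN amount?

MXN 1,437,791.94

EUR 76,300.00 × 1.48905 = NZD 113,614.51
NZD 113,614.51 × 7.20228 = SEK 818,283.51
SEK 818,283.51 ÷ 1.49125 = CNY 548,723.23
CNY 548,723.23 ÷ 0.381643 = MXN 1,437,791.94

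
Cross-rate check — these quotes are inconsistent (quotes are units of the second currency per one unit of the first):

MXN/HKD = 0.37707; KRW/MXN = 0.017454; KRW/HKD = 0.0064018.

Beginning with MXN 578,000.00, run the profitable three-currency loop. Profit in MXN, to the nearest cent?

Profitable loop is MXN → HKD → KRW → MXN:
MXN 578,000.00 × 0.37707 = HKD 217,946.46
HKD 217,946.46 ÷ 0.0064018 = KRW 34,044,559
KRW 34,044,559 × 0.017454 = MXN 594,213.74
Profit = MXN 594,213.74 − MXN 578,000.00

Profit: MXN 16,213.74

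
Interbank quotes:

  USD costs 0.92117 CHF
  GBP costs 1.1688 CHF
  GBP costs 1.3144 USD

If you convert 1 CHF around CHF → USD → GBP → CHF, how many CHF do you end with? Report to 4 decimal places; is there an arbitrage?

Around CHF → USD → GBP → CHF: 1 ÷ 0.92117 ÷ 1.3144 × 1.1688 = 0.965323
Product < 1; profitable direction is CHF → GBP → USD → CHF.

0.9653 (arbitrage exists)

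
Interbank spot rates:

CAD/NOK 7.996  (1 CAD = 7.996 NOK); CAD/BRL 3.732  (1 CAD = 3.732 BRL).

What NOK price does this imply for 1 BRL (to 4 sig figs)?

1 BRL ÷ 3.732 = 0.267953 CAD
0.267953 CAD × 7.996 = 2.14255 NOK

BRL/NOK = 2.143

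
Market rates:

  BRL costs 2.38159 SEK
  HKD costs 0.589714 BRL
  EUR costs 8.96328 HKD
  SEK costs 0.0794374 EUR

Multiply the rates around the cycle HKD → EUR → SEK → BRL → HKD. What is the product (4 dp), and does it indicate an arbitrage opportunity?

Around HKD → EUR → SEK → BRL → HKD: 1 ÷ 8.96328 ÷ 0.0794374 ÷ 2.38159 ÷ 0.589714 = 0.999999
Product ≈ 1 (deviation 0.000%, within rounding noise).

1.0000 (no arbitrage)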